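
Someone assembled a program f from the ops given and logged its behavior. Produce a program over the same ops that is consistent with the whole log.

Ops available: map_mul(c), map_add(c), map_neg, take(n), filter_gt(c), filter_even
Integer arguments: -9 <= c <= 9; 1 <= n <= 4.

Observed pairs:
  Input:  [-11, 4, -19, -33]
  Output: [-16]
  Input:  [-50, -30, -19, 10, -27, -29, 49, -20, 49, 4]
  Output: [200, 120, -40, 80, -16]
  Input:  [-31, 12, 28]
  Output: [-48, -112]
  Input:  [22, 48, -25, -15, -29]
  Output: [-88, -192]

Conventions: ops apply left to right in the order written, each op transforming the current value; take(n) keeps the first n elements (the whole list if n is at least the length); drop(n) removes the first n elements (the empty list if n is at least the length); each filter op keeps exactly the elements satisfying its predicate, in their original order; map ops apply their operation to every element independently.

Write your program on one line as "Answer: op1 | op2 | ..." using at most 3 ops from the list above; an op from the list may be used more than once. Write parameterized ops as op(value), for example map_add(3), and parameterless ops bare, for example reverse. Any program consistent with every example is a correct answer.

filter_even | map_mul(-4)

Check, running the answer program on each example:
  [-11, 4, -19, -33] -> [4] -> [-16]
  [-50, -30, -19, 10, -27, -29, 49, -20, 49, 4] -> [-50, -30, 10, -20, 4] -> [200, 120, -40, 80, -16]
  [-31, 12, 28] -> [12, 28] -> [-48, -112]
  [22, 48, -25, -15, -29] -> [22, 48] -> [-88, -192]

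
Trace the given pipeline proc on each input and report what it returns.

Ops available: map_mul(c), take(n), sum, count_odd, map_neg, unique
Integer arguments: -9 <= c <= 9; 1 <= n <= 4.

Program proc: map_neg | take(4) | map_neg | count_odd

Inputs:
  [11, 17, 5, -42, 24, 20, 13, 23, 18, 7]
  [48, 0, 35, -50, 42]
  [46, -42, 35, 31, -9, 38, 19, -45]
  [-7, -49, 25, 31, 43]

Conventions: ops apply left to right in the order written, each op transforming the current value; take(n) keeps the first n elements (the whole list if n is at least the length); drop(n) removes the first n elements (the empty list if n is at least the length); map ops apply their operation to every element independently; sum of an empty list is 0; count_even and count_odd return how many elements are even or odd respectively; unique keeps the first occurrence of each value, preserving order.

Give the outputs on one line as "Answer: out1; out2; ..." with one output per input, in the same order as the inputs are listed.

Execution, op by op:
  [11, 17, 5, -42, 24, 20, 13, 23, 18, 7] -> [-11, -17, -5, 42, -24, -20, -13, -23, -18, -7] -> [-11, -17, -5, 42] -> [11, 17, 5, -42] -> 3
  [48, 0, 35, -50, 42] -> [-48, 0, -35, 50, -42] -> [-48, 0, -35, 50] -> [48, 0, 35, -50] -> 1
  [46, -42, 35, 31, -9, 38, 19, -45] -> [-46, 42, -35, -31, 9, -38, -19, 45] -> [-46, 42, -35, -31] -> [46, -42, 35, 31] -> 2
  [-7, -49, 25, 31, 43] -> [7, 49, -25, -31, -43] -> [7, 49, -25, -31] -> [-7, -49, 25, 31] -> 4

3; 1; 2; 4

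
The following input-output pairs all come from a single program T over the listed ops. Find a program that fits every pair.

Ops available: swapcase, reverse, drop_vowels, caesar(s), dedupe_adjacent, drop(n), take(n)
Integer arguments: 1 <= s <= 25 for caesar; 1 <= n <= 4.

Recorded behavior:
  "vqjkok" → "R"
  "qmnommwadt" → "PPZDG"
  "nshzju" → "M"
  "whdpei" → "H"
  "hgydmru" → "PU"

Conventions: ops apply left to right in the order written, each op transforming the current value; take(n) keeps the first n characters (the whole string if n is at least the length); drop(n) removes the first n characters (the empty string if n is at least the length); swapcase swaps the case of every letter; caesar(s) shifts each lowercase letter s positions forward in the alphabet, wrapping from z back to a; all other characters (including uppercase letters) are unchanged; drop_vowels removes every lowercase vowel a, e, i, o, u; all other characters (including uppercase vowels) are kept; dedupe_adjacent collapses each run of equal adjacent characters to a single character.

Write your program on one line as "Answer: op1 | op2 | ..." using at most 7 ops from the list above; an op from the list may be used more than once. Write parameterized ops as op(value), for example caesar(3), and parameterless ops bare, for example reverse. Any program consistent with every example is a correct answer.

drop(4) | reverse | drop(1) | caesar(3) | reverse | swapcase

Check, running the answer program on each example:
  "vqjkok" -> "ok" -> "ko" -> "o" -> "r" -> "r" -> "R"
  "qmnommwadt" -> "mmwadt" -> "tdawmm" -> "dawmm" -> "gdzpp" -> "ppzdg" -> "PPZDG"
  "nshzju" -> "ju" -> "uj" -> "j" -> "m" -> "m" -> "M"
  "whdpei" -> "ei" -> "ie" -> "e" -> "h" -> "h" -> "H"
  "hgydmru" -> "mru" -> "urm" -> "rm" -> "up" -> "pu" -> "PU"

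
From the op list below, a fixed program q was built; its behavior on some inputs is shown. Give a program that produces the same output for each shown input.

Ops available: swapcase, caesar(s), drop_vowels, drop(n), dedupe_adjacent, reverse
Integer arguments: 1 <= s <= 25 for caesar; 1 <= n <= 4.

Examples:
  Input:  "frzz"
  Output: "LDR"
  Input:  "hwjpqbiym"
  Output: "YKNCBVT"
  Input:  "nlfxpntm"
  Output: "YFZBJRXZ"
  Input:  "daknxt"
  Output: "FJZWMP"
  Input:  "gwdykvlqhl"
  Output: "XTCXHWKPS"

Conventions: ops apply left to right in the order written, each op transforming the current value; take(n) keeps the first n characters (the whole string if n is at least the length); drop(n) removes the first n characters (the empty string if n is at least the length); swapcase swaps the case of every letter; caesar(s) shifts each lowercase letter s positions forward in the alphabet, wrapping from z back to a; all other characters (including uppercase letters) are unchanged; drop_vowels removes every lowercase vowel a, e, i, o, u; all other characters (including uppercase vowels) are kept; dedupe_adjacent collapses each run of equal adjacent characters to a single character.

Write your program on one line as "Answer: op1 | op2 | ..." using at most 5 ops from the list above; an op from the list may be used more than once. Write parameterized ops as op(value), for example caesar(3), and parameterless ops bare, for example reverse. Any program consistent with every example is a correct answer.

reverse | dedupe_adjacent | caesar(12) | drop_vowels | swapcase

Check, running the answer program on each example:
  "frzz" -> "zzrf" -> "zrf" -> "ldr" -> "ldr" -> "LDR"
  "hwjpqbiym" -> "myibqpjwh" -> "myibqpjwh" -> "ykuncbvit" -> "ykncbvt" -> "YKNCBVT"
  "nlfxpntm" -> "mtnpxfln" -> "mtnpxfln" -> "yfzbjrxz" -> "yfzbjrxz" -> "YFZBJRXZ"
  "daknxt" -> "txnkad" -> "txnkad" -> "fjzwmp" -> "fjzwmp" -> "FJZWMP"
  "gwdykvlqhl" -> "lhqlvkydwg" -> "lhqlvkydwg" -> "xtcxhwkpis" -> "xtcxhwkps" -> "XTCXHWKPS"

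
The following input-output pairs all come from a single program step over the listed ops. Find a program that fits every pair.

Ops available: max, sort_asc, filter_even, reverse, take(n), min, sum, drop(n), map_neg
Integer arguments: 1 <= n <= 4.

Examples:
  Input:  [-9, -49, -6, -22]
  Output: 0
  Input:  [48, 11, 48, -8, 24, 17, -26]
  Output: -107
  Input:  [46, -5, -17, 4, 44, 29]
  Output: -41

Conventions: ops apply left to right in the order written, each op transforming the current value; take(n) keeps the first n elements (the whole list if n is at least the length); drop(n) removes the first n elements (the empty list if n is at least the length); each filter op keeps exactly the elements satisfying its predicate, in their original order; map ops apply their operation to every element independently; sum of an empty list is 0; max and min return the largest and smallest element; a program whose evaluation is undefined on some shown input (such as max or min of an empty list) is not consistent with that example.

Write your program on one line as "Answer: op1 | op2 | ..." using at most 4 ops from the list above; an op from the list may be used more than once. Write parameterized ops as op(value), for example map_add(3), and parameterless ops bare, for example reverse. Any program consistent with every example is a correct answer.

map_neg | reverse | drop(4) | sum

Check, running the answer program on each example:
  [-9, -49, -6, -22] -> [9, 49, 6, 22] -> [22, 6, 49, 9] -> [] -> 0
  [48, 11, 48, -8, 24, 17, -26] -> [-48, -11, -48, 8, -24, -17, 26] -> [26, -17, -24, 8, -48, -11, -48] -> [-48, -11, -48] -> -107
  [46, -5, -17, 4, 44, 29] -> [-46, 5, 17, -4, -44, -29] -> [-29, -44, -4, 17, 5, -46] -> [5, -46] -> -41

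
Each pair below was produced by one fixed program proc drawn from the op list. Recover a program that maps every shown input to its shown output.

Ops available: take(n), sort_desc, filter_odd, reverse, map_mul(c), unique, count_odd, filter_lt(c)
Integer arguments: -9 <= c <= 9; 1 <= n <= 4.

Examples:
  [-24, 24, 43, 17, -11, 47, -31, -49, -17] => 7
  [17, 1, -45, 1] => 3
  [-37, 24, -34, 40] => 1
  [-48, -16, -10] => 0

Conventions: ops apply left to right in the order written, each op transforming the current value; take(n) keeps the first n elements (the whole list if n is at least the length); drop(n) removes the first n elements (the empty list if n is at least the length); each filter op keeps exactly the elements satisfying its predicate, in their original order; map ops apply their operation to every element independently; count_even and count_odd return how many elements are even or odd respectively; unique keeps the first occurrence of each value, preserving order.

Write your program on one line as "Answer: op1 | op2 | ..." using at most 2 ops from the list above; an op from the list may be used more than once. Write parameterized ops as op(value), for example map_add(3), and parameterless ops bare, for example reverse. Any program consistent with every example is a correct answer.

unique | count_odd

Check, running the answer program on each example:
  [-24, 24, 43, 17, -11, 47, -31, -49, -17] -> [-24, 24, 43, 17, -11, 47, -31, -49, -17] -> 7
  [17, 1, -45, 1] -> [17, 1, -45] -> 3
  [-37, 24, -34, 40] -> [-37, 24, -34, 40] -> 1
  [-48, -16, -10] -> [-48, -16, -10] -> 0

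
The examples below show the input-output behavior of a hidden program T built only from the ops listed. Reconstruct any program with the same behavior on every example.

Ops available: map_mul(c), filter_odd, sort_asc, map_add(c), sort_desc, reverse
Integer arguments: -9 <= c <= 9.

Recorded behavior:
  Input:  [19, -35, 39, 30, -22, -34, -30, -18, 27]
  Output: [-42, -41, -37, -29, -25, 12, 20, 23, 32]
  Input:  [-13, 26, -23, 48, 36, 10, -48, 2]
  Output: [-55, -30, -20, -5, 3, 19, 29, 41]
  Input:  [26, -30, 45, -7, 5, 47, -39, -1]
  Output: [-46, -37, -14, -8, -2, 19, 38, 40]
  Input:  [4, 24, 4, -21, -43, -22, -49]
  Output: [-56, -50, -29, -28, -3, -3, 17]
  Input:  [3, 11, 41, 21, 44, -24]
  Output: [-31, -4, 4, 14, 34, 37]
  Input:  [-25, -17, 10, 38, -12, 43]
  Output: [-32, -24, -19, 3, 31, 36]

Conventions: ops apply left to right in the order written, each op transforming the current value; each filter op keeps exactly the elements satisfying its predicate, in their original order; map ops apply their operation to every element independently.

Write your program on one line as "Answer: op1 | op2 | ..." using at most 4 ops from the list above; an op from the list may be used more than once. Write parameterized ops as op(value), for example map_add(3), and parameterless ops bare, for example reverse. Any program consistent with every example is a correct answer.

sort_desc | sort_asc | map_add(-7)

Check, running the answer program on each example:
  [19, -35, 39, 30, -22, -34, -30, -18, 27] -> [39, 30, 27, 19, -18, -22, -30, -34, -35] -> [-35, -34, -30, -22, -18, 19, 27, 30, 39] -> [-42, -41, -37, -29, -25, 12, 20, 23, 32]
  [-13, 26, -23, 48, 36, 10, -48, 2] -> [48, 36, 26, 10, 2, -13, -23, -48] -> [-48, -23, -13, 2, 10, 26, 36, 48] -> [-55, -30, -20, -5, 3, 19, 29, 41]
  [26, -30, 45, -7, 5, 47, -39, -1] -> [47, 45, 26, 5, -1, -7, -30, -39] -> [-39, -30, -7, -1, 5, 26, 45, 47] -> [-46, -37, -14, -8, -2, 19, 38, 40]
  [4, 24, 4, -21, -43, -22, -49] -> [24, 4, 4, -21, -22, -43, -49] -> [-49, -43, -22, -21, 4, 4, 24] -> [-56, -50, -29, -28, -3, -3, 17]
  [3, 11, 41, 21, 44, -24] -> [44, 41, 21, 11, 3, -24] -> [-24, 3, 11, 21, 41, 44] -> [-31, -4, 4, 14, 34, 37]
  [-25, -17, 10, 38, -12, 43] -> [43, 38, 10, -12, -17, -25] -> [-25, -17, -12, 10, 38, 43] -> [-32, -24, -19, 3, 31, 36]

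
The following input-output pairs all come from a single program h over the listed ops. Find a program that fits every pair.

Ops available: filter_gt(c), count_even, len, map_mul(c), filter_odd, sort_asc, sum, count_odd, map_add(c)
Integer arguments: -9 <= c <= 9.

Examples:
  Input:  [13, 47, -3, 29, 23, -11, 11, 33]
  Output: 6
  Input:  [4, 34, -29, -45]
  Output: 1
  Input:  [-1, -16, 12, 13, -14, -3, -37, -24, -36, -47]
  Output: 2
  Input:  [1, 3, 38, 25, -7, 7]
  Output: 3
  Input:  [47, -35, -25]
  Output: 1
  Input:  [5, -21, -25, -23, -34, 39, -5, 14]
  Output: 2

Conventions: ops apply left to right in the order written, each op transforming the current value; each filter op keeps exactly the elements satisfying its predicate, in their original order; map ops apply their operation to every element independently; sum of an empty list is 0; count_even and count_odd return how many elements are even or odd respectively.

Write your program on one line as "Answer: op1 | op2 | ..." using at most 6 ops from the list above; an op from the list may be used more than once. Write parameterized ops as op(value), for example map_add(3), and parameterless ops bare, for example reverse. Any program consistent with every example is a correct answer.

filter_gt(6) | sort_asc | map_add(8) | map_mul(4) | len

Check, running the answer program on each example:
  [13, 47, -3, 29, 23, -11, 11, 33] -> [13, 47, 29, 23, 11, 33] -> [11, 13, 23, 29, 33, 47] -> [19, 21, 31, 37, 41, 55] -> [76, 84, 124, 148, 164, 220] -> 6
  [4, 34, -29, -45] -> [34] -> [34] -> [42] -> [168] -> 1
  [-1, -16, 12, 13, -14, -3, -37, -24, -36, -47] -> [12, 13] -> [12, 13] -> [20, 21] -> [80, 84] -> 2
  [1, 3, 38, 25, -7, 7] -> [38, 25, 7] -> [7, 25, 38] -> [15, 33, 46] -> [60, 132, 184] -> 3
  [47, -35, -25] -> [47] -> [47] -> [55] -> [220] -> 1
  [5, -21, -25, -23, -34, 39, -5, 14] -> [39, 14] -> [14, 39] -> [22, 47] -> [88, 188] -> 2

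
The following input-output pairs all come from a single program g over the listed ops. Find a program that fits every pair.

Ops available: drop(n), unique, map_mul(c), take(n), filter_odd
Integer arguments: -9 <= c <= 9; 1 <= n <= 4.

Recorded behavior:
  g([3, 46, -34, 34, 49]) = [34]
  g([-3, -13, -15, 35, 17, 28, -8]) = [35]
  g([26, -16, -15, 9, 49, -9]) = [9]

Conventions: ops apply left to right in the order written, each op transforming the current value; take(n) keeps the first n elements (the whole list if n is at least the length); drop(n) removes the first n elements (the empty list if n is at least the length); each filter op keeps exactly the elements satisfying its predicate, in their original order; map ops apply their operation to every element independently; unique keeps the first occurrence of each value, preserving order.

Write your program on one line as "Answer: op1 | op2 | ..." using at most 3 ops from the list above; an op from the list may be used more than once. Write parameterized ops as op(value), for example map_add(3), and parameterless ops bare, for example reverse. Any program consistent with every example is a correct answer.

take(4) | drop(3)

Check, running the answer program on each example:
  [3, 46, -34, 34, 49] -> [3, 46, -34, 34] -> [34]
  [-3, -13, -15, 35, 17, 28, -8] -> [-3, -13, -15, 35] -> [35]
  [26, -16, -15, 9, 49, -9] -> [26, -16, -15, 9] -> [9]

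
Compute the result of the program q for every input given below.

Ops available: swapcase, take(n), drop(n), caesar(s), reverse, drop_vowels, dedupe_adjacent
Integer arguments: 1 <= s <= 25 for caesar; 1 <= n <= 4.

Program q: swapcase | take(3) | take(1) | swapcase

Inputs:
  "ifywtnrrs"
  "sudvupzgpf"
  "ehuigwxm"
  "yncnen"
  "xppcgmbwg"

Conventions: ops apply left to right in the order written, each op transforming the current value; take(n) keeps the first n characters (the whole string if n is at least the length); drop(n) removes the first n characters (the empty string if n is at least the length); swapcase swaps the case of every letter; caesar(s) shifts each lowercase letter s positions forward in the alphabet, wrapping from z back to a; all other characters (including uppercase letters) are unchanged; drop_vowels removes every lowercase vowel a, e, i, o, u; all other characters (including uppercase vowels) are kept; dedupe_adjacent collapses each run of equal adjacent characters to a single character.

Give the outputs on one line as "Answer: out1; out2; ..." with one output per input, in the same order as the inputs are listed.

Execution, op by op:
  "ifywtnrrs" -> "IFYWTNRRS" -> "IFY" -> "I" -> "i"
  "sudvupzgpf" -> "SUDVUPZGPF" -> "SUD" -> "S" -> "s"
  "ehuigwxm" -> "EHUIGWXM" -> "EHU" -> "E" -> "e"
  "yncnen" -> "YNCNEN" -> "YNC" -> "Y" -> "y"
  "xppcgmbwg" -> "XPPCGMBWG" -> "XPP" -> "X" -> "x"

"i"; "s"; "e"; "y"; "x"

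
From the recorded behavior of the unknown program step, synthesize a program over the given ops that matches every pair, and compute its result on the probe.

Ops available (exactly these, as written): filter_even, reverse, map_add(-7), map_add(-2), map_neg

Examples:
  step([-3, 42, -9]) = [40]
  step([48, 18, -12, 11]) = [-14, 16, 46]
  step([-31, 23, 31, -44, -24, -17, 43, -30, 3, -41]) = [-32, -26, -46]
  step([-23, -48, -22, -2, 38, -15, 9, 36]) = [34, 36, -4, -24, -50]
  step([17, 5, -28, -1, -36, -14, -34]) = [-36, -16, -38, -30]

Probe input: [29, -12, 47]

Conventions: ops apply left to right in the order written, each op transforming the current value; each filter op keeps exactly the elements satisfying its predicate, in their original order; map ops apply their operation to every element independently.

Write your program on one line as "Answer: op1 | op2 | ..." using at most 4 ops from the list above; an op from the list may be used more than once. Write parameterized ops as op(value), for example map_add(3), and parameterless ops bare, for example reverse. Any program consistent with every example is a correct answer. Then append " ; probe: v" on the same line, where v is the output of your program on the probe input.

map_add(-2) | reverse | filter_even ; probe: [-14]

Check, running the answer program on each example:
  [-3, 42, -9] -> [-5, 40, -11] -> [-11, 40, -5] -> [40]
  [48, 18, -12, 11] -> [46, 16, -14, 9] -> [9, -14, 16, 46] -> [-14, 16, 46]
  [-31, 23, 31, -44, -24, -17, 43, -30, 3, -41] -> [-33, 21, 29, -46, -26, -19, 41, -32, 1, -43] -> [-43, 1, -32, 41, -19, -26, -46, 29, 21, -33] -> [-32, -26, -46]
  [-23, -48, -22, -2, 38, -15, 9, 36] -> [-25, -50, -24, -4, 36, -17, 7, 34] -> [34, 7, -17, 36, -4, -24, -50, -25] -> [34, 36, -4, -24, -50]
  [17, 5, -28, -1, -36, -14, -34] -> [15, 3, -30, -3, -38, -16, -36] -> [-36, -16, -38, -3, -30, 3, 15] -> [-36, -16, -38, -30]
  probe: [29, -12, 47] -> [27, -14, 45] -> [45, -14, 27] -> [-14]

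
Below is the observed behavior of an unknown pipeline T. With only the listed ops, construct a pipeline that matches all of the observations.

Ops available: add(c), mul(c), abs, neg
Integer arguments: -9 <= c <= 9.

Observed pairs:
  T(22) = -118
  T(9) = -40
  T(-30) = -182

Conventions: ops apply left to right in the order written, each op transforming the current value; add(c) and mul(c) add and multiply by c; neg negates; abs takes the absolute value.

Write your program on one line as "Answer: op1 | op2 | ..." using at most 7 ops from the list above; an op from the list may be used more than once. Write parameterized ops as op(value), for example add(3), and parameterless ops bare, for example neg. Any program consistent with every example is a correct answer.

mul(-6) | add(8) | neg | abs | add(-6) | neg

Check, running the answer program on each example:
  22 -> -132 -> -124 -> 124 -> 124 -> 118 -> -118
  9 -> -54 -> -46 -> 46 -> 46 -> 40 -> -40
  -30 -> 180 -> 188 -> -188 -> 188 -> 182 -> -182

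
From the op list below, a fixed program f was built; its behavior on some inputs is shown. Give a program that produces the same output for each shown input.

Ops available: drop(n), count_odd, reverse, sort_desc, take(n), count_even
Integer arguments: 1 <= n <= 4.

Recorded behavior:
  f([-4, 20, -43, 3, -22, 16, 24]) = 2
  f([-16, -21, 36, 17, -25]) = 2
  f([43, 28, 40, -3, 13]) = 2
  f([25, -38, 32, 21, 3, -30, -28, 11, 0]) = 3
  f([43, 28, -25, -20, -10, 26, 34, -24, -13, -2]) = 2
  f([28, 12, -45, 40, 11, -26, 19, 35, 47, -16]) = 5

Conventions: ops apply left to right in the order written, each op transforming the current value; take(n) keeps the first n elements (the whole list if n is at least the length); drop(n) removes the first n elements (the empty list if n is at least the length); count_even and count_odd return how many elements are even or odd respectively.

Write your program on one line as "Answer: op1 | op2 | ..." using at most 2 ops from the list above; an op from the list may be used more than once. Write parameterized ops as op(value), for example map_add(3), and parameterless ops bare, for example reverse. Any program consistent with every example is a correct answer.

drop(2) | count_odd

Check, running the answer program on each example:
  [-4, 20, -43, 3, -22, 16, 24] -> [-43, 3, -22, 16, 24] -> 2
  [-16, -21, 36, 17, -25] -> [36, 17, -25] -> 2
  [43, 28, 40, -3, 13] -> [40, -3, 13] -> 2
  [25, -38, 32, 21, 3, -30, -28, 11, 0] -> [32, 21, 3, -30, -28, 11, 0] -> 3
  [43, 28, -25, -20, -10, 26, 34, -24, -13, -2] -> [-25, -20, -10, 26, 34, -24, -13, -2] -> 2
  [28, 12, -45, 40, 11, -26, 19, 35, 47, -16] -> [-45, 40, 11, -26, 19, 35, 47, -16] -> 5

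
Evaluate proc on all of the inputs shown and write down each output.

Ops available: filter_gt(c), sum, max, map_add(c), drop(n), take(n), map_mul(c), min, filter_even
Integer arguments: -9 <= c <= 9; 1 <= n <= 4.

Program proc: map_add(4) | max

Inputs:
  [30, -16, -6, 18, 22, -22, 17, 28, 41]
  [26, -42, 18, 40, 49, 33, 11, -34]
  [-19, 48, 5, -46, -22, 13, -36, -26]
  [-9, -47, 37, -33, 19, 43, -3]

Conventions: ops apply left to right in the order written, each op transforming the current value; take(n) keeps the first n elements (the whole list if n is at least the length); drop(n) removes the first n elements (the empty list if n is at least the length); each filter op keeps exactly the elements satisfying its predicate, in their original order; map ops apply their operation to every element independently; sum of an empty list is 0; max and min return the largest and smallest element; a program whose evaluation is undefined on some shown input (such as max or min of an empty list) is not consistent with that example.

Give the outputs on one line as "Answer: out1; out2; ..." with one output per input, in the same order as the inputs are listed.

Execution, op by op:
  [30, -16, -6, 18, 22, -22, 17, 28, 41] -> [34, -12, -2, 22, 26, -18, 21, 32, 45] -> 45
  [26, -42, 18, 40, 49, 33, 11, -34] -> [30, -38, 22, 44, 53, 37, 15, -30] -> 53
  [-19, 48, 5, -46, -22, 13, -36, -26] -> [-15, 52, 9, -42, -18, 17, -32, -22] -> 52
  [-9, -47, 37, -33, 19, 43, -3] -> [-5, -43, 41, -29, 23, 47, 1] -> 47

45; 53; 52; 47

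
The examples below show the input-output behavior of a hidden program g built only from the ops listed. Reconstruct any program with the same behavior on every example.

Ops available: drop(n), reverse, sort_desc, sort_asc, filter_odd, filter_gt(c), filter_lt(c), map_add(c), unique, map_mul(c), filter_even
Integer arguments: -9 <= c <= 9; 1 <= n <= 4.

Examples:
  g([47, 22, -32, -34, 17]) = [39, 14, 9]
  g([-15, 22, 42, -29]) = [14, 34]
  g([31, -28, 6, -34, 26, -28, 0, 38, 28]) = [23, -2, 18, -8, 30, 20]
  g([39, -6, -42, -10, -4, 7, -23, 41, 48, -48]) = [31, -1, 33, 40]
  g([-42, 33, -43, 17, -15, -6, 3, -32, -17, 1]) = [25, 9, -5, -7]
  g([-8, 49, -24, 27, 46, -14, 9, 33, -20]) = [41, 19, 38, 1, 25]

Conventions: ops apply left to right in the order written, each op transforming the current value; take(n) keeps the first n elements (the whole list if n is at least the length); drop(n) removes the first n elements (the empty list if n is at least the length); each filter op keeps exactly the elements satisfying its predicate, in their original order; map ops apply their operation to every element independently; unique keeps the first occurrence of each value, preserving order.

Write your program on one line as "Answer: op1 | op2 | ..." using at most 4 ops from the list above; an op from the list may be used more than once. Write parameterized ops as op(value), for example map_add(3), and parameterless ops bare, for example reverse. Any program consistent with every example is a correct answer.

map_add(1) | filter_gt(0) | map_add(-9)

Check, running the answer program on each example:
  [47, 22, -32, -34, 17] -> [48, 23, -31, -33, 18] -> [48, 23, 18] -> [39, 14, 9]
  [-15, 22, 42, -29] -> [-14, 23, 43, -28] -> [23, 43] -> [14, 34]
  [31, -28, 6, -34, 26, -28, 0, 38, 28] -> [32, -27, 7, -33, 27, -27, 1, 39, 29] -> [32, 7, 27, 1, 39, 29] -> [23, -2, 18, -8, 30, 20]
  [39, -6, -42, -10, -4, 7, -23, 41, 48, -48] -> [40, -5, -41, -9, -3, 8, -22, 42, 49, -47] -> [40, 8, 42, 49] -> [31, -1, 33, 40]
  [-42, 33, -43, 17, -15, -6, 3, -32, -17, 1] -> [-41, 34, -42, 18, -14, -5, 4, -31, -16, 2] -> [34, 18, 4, 2] -> [25, 9, -5, -7]
  [-8, 49, -24, 27, 46, -14, 9, 33, -20] -> [-7, 50, -23, 28, 47, -13, 10, 34, -19] -> [50, 28, 47, 10, 34] -> [41, 19, 38, 1, 25]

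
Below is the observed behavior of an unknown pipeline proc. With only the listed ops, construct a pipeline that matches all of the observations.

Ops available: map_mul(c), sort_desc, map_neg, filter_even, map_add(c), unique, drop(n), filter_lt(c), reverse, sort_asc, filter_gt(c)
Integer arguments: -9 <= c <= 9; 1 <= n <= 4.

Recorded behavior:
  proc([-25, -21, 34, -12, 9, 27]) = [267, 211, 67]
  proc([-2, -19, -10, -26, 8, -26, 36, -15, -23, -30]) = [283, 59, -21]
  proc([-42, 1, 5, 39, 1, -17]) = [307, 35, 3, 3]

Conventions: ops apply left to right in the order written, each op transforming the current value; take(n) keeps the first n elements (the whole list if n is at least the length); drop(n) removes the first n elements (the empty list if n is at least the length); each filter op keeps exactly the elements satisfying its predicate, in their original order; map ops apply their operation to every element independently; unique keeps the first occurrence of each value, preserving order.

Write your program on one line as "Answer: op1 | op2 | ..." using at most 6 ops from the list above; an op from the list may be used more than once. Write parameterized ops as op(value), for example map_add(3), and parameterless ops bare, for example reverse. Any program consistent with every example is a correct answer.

filter_gt(-6) | map_mul(-8) | map_neg | sort_desc | map_add(-5)

Check, running the answer program on each example:
  [-25, -21, 34, -12, 9, 27] -> [34, 9, 27] -> [-272, -72, -216] -> [272, 72, 216] -> [272, 216, 72] -> [267, 211, 67]
  [-2, -19, -10, -26, 8, -26, 36, -15, -23, -30] -> [-2, 8, 36] -> [16, -64, -288] -> [-16, 64, 288] -> [288, 64, -16] -> [283, 59, -21]
  [-42, 1, 5, 39, 1, -17] -> [1, 5, 39, 1] -> [-8, -40, -312, -8] -> [8, 40, 312, 8] -> [312, 40, 8, 8] -> [307, 35, 3, 3]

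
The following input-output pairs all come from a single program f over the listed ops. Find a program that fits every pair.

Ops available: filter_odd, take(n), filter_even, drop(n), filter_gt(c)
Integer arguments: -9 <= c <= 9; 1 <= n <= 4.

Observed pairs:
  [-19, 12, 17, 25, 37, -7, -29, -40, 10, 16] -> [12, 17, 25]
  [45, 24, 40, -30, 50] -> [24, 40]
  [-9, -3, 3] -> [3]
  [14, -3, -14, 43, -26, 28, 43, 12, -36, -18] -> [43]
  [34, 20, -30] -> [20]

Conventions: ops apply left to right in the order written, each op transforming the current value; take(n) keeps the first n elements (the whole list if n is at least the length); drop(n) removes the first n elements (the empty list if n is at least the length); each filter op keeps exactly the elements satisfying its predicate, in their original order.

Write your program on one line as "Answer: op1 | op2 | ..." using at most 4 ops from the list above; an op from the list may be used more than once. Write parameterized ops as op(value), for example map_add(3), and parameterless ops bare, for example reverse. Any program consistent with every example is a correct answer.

take(4) | drop(1) | filter_gt(-3)

Check, running the answer program on each example:
  [-19, 12, 17, 25, 37, -7, -29, -40, 10, 16] -> [-19, 12, 17, 25] -> [12, 17, 25] -> [12, 17, 25]
  [45, 24, 40, -30, 50] -> [45, 24, 40, -30] -> [24, 40, -30] -> [24, 40]
  [-9, -3, 3] -> [-9, -3, 3] -> [-3, 3] -> [3]
  [14, -3, -14, 43, -26, 28, 43, 12, -36, -18] -> [14, -3, -14, 43] -> [-3, -14, 43] -> [43]
  [34, 20, -30] -> [34, 20, -30] -> [20, -30] -> [20]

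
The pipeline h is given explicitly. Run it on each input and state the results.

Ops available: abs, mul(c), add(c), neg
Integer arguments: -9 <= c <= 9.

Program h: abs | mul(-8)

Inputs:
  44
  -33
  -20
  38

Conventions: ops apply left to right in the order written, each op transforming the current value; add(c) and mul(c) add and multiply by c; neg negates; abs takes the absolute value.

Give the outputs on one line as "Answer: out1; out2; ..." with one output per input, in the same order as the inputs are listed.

-352; -264; -160; -304

Execution, op by op:
  44 -> 44 -> -352
  -33 -> 33 -> -264
  -20 -> 20 -> -160
  38 -> 38 -> -304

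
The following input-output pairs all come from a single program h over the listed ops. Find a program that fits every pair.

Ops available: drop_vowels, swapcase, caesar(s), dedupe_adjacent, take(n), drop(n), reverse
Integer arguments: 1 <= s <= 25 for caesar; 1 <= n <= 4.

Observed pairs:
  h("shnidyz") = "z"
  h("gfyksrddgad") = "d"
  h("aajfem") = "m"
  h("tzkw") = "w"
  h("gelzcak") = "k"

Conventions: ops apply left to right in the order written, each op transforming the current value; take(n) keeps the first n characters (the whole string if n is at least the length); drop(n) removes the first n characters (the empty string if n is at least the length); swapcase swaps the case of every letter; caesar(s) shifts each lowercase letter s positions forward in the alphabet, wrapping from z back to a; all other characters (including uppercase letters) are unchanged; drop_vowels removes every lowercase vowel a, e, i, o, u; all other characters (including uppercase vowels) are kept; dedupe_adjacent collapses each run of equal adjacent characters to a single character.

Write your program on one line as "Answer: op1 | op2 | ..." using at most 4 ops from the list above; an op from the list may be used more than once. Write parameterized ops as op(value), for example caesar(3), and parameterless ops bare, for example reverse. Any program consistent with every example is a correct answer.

reverse | drop_vowels | dedupe_adjacent | take(1)

Check, running the answer program on each example:
  "shnidyz" -> "zydinhs" -> "zydnhs" -> "zydnhs" -> "z"
  "gfyksrddgad" -> "dagddrskyfg" -> "dgddrskyfg" -> "dgdrskyfg" -> "d"
  "aajfem" -> "mefjaa" -> "mfj" -> "mfj" -> "m"
  "tzkw" -> "wkzt" -> "wkzt" -> "wkzt" -> "w"
  "gelzcak" -> "kaczleg" -> "kczlg" -> "kczlg" -> "k"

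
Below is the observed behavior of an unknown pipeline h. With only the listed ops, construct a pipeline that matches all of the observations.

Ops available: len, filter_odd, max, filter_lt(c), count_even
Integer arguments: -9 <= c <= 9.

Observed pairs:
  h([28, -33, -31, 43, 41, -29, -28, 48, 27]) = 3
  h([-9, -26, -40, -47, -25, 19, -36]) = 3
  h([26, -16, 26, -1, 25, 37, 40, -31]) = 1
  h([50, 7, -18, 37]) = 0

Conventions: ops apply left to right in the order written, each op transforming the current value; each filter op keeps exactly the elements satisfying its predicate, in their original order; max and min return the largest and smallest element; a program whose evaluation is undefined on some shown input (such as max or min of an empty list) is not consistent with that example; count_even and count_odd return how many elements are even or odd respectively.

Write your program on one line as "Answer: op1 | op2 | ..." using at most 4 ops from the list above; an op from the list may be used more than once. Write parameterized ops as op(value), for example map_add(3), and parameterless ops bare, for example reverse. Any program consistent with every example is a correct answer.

filter_lt(-8) | filter_odd | len

Check, running the answer program on each example:
  [28, -33, -31, 43, 41, -29, -28, 48, 27] -> [-33, -31, -29, -28] -> [-33, -31, -29] -> 3
  [-9, -26, -40, -47, -25, 19, -36] -> [-9, -26, -40, -47, -25, -36] -> [-9, -47, -25] -> 3
  [26, -16, 26, -1, 25, 37, 40, -31] -> [-16, -31] -> [-31] -> 1
  [50, 7, -18, 37] -> [-18] -> [] -> 0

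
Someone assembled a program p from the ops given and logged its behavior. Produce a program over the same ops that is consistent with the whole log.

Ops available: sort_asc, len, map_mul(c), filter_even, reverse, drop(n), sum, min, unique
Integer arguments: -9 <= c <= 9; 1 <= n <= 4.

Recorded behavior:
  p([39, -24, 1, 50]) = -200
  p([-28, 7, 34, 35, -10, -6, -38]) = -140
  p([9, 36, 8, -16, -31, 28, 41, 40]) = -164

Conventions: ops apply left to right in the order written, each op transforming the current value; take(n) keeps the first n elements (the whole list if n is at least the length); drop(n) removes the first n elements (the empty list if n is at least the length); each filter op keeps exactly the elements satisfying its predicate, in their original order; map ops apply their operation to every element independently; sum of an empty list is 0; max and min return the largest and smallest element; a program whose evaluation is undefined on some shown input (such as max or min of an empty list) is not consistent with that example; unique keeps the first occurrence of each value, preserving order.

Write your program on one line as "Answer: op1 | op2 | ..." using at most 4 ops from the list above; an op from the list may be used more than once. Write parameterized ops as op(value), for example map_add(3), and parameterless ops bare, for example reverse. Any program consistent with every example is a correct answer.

map_mul(-4) | sort_asc | min

Check, running the answer program on each example:
  [39, -24, 1, 50] -> [-156, 96, -4, -200] -> [-200, -156, -4, 96] -> -200
  [-28, 7, 34, 35, -10, -6, -38] -> [112, -28, -136, -140, 40, 24, 152] -> [-140, -136, -28, 24, 40, 112, 152] -> -140
  [9, 36, 8, -16, -31, 28, 41, 40] -> [-36, -144, -32, 64, 124, -112, -164, -160] -> [-164, -160, -144, -112, -36, -32, 64, 124] -> -164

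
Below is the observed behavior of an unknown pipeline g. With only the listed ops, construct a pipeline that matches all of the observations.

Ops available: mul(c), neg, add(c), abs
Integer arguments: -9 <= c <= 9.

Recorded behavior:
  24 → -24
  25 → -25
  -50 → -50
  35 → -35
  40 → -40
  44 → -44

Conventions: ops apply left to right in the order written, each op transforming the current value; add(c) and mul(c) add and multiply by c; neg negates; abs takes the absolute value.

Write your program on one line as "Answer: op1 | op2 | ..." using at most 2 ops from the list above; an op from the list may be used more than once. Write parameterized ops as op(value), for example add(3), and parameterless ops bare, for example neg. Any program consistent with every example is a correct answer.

abs | neg

Check, running the answer program on each example:
  24 -> 24 -> -24
  25 -> 25 -> -25
  -50 -> 50 -> -50
  35 -> 35 -> -35
  40 -> 40 -> -40
  44 -> 44 -> -44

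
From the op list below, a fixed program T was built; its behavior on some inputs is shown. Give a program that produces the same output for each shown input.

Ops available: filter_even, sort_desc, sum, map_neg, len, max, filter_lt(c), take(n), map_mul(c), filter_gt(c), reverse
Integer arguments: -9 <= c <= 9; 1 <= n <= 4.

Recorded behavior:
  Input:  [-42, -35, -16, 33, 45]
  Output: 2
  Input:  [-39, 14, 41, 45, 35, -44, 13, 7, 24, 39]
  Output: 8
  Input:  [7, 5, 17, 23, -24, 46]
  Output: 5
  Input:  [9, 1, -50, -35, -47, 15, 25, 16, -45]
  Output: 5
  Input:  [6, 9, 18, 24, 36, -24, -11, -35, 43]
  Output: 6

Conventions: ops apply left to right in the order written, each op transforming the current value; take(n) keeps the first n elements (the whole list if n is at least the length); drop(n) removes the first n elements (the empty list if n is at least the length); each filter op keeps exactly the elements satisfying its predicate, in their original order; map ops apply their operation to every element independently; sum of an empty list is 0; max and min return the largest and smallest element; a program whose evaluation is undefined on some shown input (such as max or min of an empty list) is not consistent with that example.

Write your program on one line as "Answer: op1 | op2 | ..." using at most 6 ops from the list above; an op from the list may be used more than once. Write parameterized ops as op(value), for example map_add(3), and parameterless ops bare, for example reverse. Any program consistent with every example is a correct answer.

reverse | map_mul(7) | map_neg | sort_desc | filter_lt(9) | len

Check, running the answer program on each example:
  [-42, -35, -16, 33, 45] -> [45, 33, -16, -35, -42] -> [315, 231, -112, -245, -294] -> [-315, -231, 112, 245, 294] -> [294, 245, 112, -231, -315] -> [-231, -315] -> 2
  [-39, 14, 41, 45, 35, -44, 13, 7, 24, 39] -> [39, 24, 7, 13, -44, 35, 45, 41, 14, -39] -> [273, 168, 49, 91, -308, 245, 315, 287, 98, -273] -> [-273, -168, -49, -91, 308, -245, -315, -287, -98, 273] -> [308, 273, -49, -91, -98, -168, -245, -273, -287, -315] -> [-49, -91, -98, -168, -245, -273, -287, -315] -> 8
  [7, 5, 17, 23, -24, 46] -> [46, -24, 23, 17, 5, 7] -> [322, -168, 161, 119, 35, 49] -> [-322, 168, -161, -119, -35, -49] -> [168, -35, -49, -119, -161, -322] -> [-35, -49, -119, -161, -322] -> 5
  [9, 1, -50, -35, -47, 15, 25, 16, -45] -> [-45, 16, 25, 15, -47, -35, -50, 1, 9] -> [-315, 112, 175, 105, -329, -245, -350, 7, 63] -> [315, -112, -175, -105, 329, 245, 350, -7, -63] -> [350, 329, 315, 245, -7, -63, -105, -112, -175] -> [-7, -63, -105, -112, -175] -> 5
  [6, 9, 18, 24, 36, -24, -11, -35, 43] -> [43, -35, -11, -24, 36, 24, 18, 9, 6] -> [301, -245, -77, -168, 252, 168, 126, 63, 42] -> [-301, 245, 77, 168, -252, -168, -126, -63, -42] -> [245, 168, 77, -42, -63, -126, -168, -252, -301] -> [-42, -63, -126, -168, -252, -301] -> 6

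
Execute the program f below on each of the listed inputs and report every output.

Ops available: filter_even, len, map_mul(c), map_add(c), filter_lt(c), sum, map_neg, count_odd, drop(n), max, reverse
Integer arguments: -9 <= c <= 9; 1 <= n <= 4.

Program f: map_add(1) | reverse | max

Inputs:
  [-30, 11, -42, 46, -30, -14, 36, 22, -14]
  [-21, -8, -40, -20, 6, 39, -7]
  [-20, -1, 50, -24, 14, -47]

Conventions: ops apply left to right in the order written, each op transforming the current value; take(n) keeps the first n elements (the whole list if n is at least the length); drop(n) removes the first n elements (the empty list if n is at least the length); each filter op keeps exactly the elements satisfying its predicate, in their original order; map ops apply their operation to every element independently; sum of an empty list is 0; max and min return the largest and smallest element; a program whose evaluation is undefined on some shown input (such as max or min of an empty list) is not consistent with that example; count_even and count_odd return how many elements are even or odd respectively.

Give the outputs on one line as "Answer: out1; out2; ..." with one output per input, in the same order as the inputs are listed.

Execution, op by op:
  [-30, 11, -42, 46, -30, -14, 36, 22, -14] -> [-29, 12, -41, 47, -29, -13, 37, 23, -13] -> [-13, 23, 37, -13, -29, 47, -41, 12, -29] -> 47
  [-21, -8, -40, -20, 6, 39, -7] -> [-20, -7, -39, -19, 7, 40, -6] -> [-6, 40, 7, -19, -39, -7, -20] -> 40
  [-20, -1, 50, -24, 14, -47] -> [-19, 0, 51, -23, 15, -46] -> [-46, 15, -23, 51, 0, -19] -> 51

47; 40; 51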